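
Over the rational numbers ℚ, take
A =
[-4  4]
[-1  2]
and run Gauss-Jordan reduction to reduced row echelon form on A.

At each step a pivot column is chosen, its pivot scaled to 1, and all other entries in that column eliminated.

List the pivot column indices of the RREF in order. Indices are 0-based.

[1] R0 /= -4  ⇒  (1, -1)
     R1 -= -1·R0  ⇒  (0, 1)
[2] R1 /= 1  ⇒  (0, 1)
     R0 -= -1·R1  ⇒  (1, 0)

pivot columns: 0, 1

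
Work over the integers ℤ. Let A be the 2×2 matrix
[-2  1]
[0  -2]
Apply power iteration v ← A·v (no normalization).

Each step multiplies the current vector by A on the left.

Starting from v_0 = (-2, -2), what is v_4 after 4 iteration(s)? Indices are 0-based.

v_0 = (-2, -2).
v_1 = A·v_0 = (2, 4).
v_2 = A·v_1 = (0, -8).
v_3 = A·v_2 = (-8, 16).
v_4 = A·v_3 = (32, -32).

v_4 = (32, -32)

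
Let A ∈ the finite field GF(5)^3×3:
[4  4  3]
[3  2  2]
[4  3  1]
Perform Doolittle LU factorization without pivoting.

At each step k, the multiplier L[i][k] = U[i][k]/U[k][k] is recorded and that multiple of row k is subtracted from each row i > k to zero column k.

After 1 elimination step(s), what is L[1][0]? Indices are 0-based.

L[1][0] = 2

Step 1: pivot at (0,0) is 4.
  row1 ← row1 − (2)·row0  ⇒  L[1][0]=2, U row1=(0, 4, 1)
  row2 ← row2 − (1)·row0  ⇒  L[2][0]=1, U row2=(0, 4, 3)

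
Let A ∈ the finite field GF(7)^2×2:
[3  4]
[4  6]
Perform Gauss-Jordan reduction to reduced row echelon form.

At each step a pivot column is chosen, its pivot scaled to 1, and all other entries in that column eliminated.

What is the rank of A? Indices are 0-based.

rank = 2

[1] R0 /= 3  ⇒  (1, 6)
     R1 -= 4·R0  ⇒  (0, 3)
[2] R1 /= 3  ⇒  (0, 1)
     R0 -= 6·R1  ⇒  (1, 0)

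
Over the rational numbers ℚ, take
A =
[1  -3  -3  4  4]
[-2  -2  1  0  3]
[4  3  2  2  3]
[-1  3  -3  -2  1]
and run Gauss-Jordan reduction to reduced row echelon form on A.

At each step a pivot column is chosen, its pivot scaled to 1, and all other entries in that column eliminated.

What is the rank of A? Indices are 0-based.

[1] R0 /= 1  ⇒  (1, -3, -3, 4, 4)
     R1 -= -2·R0  ⇒  (0, -8, -5, 8, 11)
     R2 -= 4·R0  ⇒  (0, 15, 14, -14, -13)
     R3 -= -1·R0  ⇒  (0, 0, -6, 2, 5)
[2] R1 /= -8  ⇒  (0, 1, 5/8, -1, -11/8)
     R0 -= -3·R1  ⇒  (1, 0, -9/8, 1, -1/8)
     R2 -= 15·R1  ⇒  (0, 0, 37/8, 1, 61/8)
[3] R2 /= 37/8  ⇒  (0, 0, 1, 8/37, 61/37)
     R0 -= -9/8·R2  ⇒  (1, 0, 0, 46/37, 64/37)
     R1 -= 5/8·R2  ⇒  (0, 1, 0, -42/37, -89/37)
     R3 -= -6·R2  ⇒  (0, 0, 0, 122/37, 551/37)
[4] R3 /= 122/37  ⇒  (0, 0, 0, 1, 551/122)
     R0 -= 46/37·R3  ⇒  (1, 0, 0, 0, -237/61)
     R1 -= -42/37·R3  ⇒  (0, 1, 0, 0, 166/61)
     R2 -= 8/37·R3  ⇒  (0, 0, 1, 0, 41/61)

rank = 4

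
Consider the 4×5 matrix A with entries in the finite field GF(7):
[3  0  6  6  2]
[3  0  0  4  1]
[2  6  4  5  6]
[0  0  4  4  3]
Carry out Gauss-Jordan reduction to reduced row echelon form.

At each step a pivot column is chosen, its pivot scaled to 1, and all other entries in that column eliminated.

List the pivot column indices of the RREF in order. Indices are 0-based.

pivot columns: 0, 1, 2, 3

[1] R0 /= 3  ⇒  (1, 0, 2, 2, 3)
     R1 -= 3·R0  ⇒  (0, 0, 1, 5, 6)
     R2 -= 2·R0  ⇒  (0, 6, 0, 1, 0)
[2] R1 <-> R2
[2] R1 /= 6  ⇒  (0, 1, 0, 6, 0)
[3] R2 /= 1  ⇒  (0, 0, 1, 5, 6)
     R0 -= 2·R2  ⇒  (1, 0, 0, 6, 5)
     R3 -= 4·R2  ⇒  (0, 0, 0, 5, 0)
[4] R3 /= 5  ⇒  (0, 0, 0, 1, 0)
     R0 -= 6·R3  ⇒  (1, 0, 0, 0, 5)
     R1 -= 6·R3  ⇒  (0, 1, 0, 0, 0)
     R2 -= 5·R3  ⇒  (0, 0, 1, 0, 6)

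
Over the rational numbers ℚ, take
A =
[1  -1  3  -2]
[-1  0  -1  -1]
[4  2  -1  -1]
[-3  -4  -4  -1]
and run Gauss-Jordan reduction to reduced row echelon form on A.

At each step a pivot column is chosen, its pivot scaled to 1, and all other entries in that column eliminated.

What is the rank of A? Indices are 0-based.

rank = 4

[1] R0 /= 1  ⇒  (1, -1, 3, -2)
     R1 -= -1·R0  ⇒  (0, -1, 2, -3)
     R2 -= 4·R0  ⇒  (0, 6, -13, 7)
     R3 -= -3·R0  ⇒  (0, -7, 5, -7)
[2] R1 /= -1  ⇒  (0, 1, -2, 3)
     R0 -= -1·R1  ⇒  (1, 0, 1, 1)
     R2 -= 6·R1  ⇒  (0, 0, -1, -11)
     R3 -= -7·R1  ⇒  (0, 0, -9, 14)
[3] R2 /= -1  ⇒  (0, 0, 1, 11)
     R0 -= 1·R2  ⇒  (1, 0, 0, -10)
     R1 -= -2·R2  ⇒  (0, 1, 0, 25)
     R3 -= -9·R2  ⇒  (0, 0, 0, 113)
[4] R3 /= 113  ⇒  (0, 0, 0, 1)
     R0 -= -10·R3  ⇒  (1, 0, 0, 0)
     R1 -= 25·R3  ⇒  (0, 1, 0, 0)
     R2 -= 11·R3  ⇒  (0, 0, 1, 0)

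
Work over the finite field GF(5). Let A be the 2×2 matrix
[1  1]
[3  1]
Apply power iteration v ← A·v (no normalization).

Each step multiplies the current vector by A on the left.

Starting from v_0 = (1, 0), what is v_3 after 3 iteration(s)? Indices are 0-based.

v_0 = (1, 0).
v_1 = A·v_0 = (1, 3).
v_2 = A·v_1 = (4, 1).
v_3 = A·v_2 = (0, 3).

v_3 = (0, 3)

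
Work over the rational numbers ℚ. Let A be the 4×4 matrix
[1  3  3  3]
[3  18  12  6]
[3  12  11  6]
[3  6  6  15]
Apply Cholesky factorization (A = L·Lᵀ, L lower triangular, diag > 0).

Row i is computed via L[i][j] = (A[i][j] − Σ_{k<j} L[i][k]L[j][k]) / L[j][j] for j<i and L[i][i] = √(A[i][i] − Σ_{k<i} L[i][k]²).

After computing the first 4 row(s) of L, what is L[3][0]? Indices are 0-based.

L[3][0] = 3

Step 1: L[0][0] = √(1) = 1.
  L[1][0] = (3) / L[0][0] = 3.
Step 2: L[1][1] = √(9) = 3.
  L[2][0] = (3) / L[0][0] = 3.
  L[2][1] = (3) / L[1][1] = 1.
Step 3: L[2][2] = √(1) = 1.
  L[3][0] = (3) / L[0][0] = 3.
  L[3][1] = (-3) / L[1][1] = -1.
  L[3][2] = (-2) / L[2][2] = -2.
Step 4: L[3][3] = √(1) = 1.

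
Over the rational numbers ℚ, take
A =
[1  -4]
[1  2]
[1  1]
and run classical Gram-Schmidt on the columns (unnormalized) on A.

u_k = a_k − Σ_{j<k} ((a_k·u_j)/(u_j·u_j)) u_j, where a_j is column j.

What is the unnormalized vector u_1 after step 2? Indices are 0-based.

Step 1: u_0 = a_0 = (1, 1, 1).
Step 2: u_1 = a_1 − (-1/3)·u_0 = (-11/3, 7/3, 4/3).

u_1 = (-11/3, 7/3, 4/3)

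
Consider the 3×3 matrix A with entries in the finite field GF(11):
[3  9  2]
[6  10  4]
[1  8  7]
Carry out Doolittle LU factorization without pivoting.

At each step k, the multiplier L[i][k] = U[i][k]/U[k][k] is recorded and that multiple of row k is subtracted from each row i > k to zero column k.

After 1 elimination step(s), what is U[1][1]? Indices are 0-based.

[col 0] pivot 3
  R1 -= 2*R0 → (0, 3, 0)  (L[1][0] := 2)
  R2 -= 4*R0 → (0, 5, 10)  (L[2][0] := 4)

U[1][1] = 3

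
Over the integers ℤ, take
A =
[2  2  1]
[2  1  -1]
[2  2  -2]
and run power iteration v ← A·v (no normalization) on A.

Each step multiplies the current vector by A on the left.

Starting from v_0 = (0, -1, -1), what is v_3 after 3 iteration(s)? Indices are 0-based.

v_3 = (-30, -12, -12)

v_0 = (0, -1, -1).
v_1 = A·v_0 = (-3, 0, 0).
v_2 = A·v_1 = (-6, -6, -6).
v_3 = A·v_2 = (-30, -12, -12).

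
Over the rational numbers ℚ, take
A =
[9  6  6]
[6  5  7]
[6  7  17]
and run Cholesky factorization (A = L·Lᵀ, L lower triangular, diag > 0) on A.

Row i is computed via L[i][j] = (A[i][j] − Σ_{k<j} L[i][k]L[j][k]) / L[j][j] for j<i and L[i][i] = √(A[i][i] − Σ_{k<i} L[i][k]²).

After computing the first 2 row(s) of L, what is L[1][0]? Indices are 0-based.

Step 1: L[0][0] = √(9) = 3.
  L[1][0] = (6) / L[0][0] = 2.
Step 2: L[1][1] = √(1) = 1.

L[1][0] = 2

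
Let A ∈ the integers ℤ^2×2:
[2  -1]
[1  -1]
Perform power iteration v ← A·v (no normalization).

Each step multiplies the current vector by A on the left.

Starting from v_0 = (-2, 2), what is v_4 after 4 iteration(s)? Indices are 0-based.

v_0 = (-2, 2).
v_1 = A·v_0 = (-6, -4).
v_2 = A·v_1 = (-8, -2).
v_3 = A·v_2 = (-14, -6).
v_4 = A·v_3 = (-22, -8).

v_4 = (-22, -8)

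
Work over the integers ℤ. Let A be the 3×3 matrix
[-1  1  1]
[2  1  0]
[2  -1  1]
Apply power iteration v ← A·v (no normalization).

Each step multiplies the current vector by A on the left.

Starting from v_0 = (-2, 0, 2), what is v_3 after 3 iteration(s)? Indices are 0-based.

v_3 = (24, -16, -14)

v_0 = (-2, 0, 2).
v_1 = A·v_0 = (4, -4, -2).
v_2 = A·v_1 = (-10, 4, 10).
v_3 = A·v_2 = (24, -16, -14).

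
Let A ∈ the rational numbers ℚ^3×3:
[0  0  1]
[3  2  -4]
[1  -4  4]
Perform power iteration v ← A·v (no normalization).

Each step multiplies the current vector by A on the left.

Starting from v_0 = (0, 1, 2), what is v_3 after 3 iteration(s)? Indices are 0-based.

v_3 = (42, -200, 260)

v_0 = (0, 1, 2).
v_1 = A·v_0 = (2, -6, 4).
v_2 = A·v_1 = (4, -22, 42).
v_3 = A·v_2 = (42, -200, 260).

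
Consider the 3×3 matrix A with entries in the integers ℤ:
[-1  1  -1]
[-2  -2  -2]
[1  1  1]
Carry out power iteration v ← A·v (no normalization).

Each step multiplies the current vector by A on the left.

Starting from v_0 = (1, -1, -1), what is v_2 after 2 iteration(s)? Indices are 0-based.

v_2 = (4, 0, 0)

v_0 = (1, -1, -1).
v_1 = A·v_0 = (-1, 2, -1).
v_2 = A·v_1 = (4, 0, 0).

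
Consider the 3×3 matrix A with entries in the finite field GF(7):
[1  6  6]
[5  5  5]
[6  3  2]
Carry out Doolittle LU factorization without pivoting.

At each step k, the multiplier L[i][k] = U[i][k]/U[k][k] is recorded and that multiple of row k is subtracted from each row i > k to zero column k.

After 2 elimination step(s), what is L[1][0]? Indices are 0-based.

L[1][0] = 5

k=0: U[0][0]=1
  eliminate (1,0): mult=5, new row 1: (0, 3, 3); set L[1][0]=5
  eliminate (2,0): mult=6, new row 2: (0, 2, 1); set L[2][0]=6
k=1: U[1][1]=3
  eliminate (2,1): mult=3, new row 2: (0, 0, 6); set L[2][1]=3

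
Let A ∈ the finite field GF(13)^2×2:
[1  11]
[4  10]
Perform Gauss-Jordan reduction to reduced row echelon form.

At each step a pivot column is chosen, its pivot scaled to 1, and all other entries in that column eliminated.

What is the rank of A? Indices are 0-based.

[1] R0 /= 1  ⇒  (1, 11)
     R1 -= 4·R0  ⇒  (0, 5)
[2] R1 /= 5  ⇒  (0, 1)
     R0 -= 11·R1  ⇒  (1, 0)

rank = 2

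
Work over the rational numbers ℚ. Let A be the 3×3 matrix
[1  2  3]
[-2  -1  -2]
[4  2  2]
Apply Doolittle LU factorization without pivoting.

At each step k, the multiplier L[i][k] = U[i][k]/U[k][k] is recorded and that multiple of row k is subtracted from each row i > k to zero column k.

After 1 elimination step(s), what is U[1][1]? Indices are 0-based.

U[1][1] = 3

[col 0] pivot 1
  R1 -= -2*R0 → (0, 3, 4)  (L[1][0] := -2)
  R2 -= 4*R0 → (0, -6, -10)  (L[2][0] := 4)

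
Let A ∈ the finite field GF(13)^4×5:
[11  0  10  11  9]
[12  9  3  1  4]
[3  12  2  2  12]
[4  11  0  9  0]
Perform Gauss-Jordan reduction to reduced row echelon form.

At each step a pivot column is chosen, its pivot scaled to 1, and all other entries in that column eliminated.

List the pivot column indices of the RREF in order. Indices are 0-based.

pivot columns: 0, 1, 2, 3

pivot(0,0)=11: scale R0 → (1, 0, 8, 1, 2)
  clear (1,0): R1 −= (12)R0 → (0, 9, 11, 2, 6)
  clear (2,0): R2 −= (3)R0 → (0, 12, 4, 12, 6)
  clear (3,0): R3 −= (4)R0 → (0, 11, 7, 5, 5)
pivot(1,1)=9: scale R1 → (0, 1, 7, 6, 5)
  clear (2,1): R2 −= (12)R1 → (0, 0, 11, 5, 11)
  clear (3,1): R3 −= (11)R1 → (0, 0, 8, 4, 2)
pivot(2,2)=11: scale R2 → (0, 0, 1, 4, 1)
  clear (0,2): R0 −= (8)R2 → (1, 0, 0, 8, 7)
  clear (1,2): R1 −= (7)R2 → (0, 1, 0, 4, 11)
  clear (3,2): R3 −= (8)R2 → (0, 0, 0, 11, 7)
pivot(3,3)=11: scale R3 → (0, 0, 0, 1, 3)
  clear (0,3): R0 −= (8)R3 → (1, 0, 0, 0, 9)
  clear (1,3): R1 −= (4)R3 → (0, 1, 0, 0, 12)
  clear (2,3): R2 −= (4)R3 → (0, 0, 1, 0, 2)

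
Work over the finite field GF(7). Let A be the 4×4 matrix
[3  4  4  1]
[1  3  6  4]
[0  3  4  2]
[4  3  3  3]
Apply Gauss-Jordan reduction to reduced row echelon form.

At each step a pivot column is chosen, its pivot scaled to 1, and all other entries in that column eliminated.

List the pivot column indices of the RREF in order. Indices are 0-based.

[1] R0 /= 3  ⇒  (1, 6, 6, 5)
     R1 -= 1·R0  ⇒  (0, 4, 0, 6)
     R3 -= 4·R0  ⇒  (0, 0, 0, 4)
[2] R1 /= 4  ⇒  (0, 1, 0, 5)
     R0 -= 6·R1  ⇒  (1, 0, 6, 3)
     R2 -= 3·R1  ⇒  (0, 0, 4, 1)
[3] R2 /= 4  ⇒  (0, 0, 1, 2)
     R0 -= 6·R2  ⇒  (1, 0, 0, 5)
[4] R3 /= 4  ⇒  (0, 0, 0, 1)
     R0 -= 5·R3  ⇒  (1, 0, 0, 0)
     R1 -= 5·R3  ⇒  (0, 1, 0, 0)
     R2 -= 2·R3  ⇒  (0, 0, 1, 0)

pivot columns: 0, 1, 2, 3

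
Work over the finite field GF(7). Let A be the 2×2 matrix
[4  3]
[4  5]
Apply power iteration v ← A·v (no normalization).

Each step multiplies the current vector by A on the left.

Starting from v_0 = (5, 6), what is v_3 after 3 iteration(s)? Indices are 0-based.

v_0 = (5, 6).
v_1 = A·v_0 = (3, 1).
v_2 = A·v_1 = (1, 3).
v_3 = A·v_2 = (6, 5).

v_3 = (6, 5)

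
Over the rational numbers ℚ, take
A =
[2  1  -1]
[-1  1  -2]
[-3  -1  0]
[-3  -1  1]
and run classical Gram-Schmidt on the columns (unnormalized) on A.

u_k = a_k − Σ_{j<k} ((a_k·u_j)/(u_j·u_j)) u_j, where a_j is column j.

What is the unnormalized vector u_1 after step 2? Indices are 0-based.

u_1 = (9/23, 30/23, -2/23, -2/23)

Step 1: u_0 = a_0 = (2, -1, -3, -3).
Step 2: u_1 = a_1 − (7/23)·u_0 = (9/23, 30/23, -2/23, -2/23).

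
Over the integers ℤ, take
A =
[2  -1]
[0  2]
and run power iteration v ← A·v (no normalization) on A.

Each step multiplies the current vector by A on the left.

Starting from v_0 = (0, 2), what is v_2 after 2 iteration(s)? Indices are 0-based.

v_0 = (0, 2).
v_1 = A·v_0 = (-2, 4).
v_2 = A·v_1 = (-8, 8).

v_2 = (-8, 8)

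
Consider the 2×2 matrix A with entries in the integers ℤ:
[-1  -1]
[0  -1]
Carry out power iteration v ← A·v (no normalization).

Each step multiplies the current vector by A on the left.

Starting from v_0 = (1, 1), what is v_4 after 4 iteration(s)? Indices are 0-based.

v_0 = (1, 1).
v_1 = A·v_0 = (-2, -1).
v_2 = A·v_1 = (3, 1).
v_3 = A·v_2 = (-4, -1).
v_4 = A·v_3 = (5, 1).

v_4 = (5, 1)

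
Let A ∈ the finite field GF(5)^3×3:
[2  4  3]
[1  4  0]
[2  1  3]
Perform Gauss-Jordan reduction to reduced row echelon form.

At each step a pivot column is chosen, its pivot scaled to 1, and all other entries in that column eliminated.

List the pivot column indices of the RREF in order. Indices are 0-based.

pivot(0,0)=2: scale R0 → (1, 2, 4)
  clear (1,0): R1 −= (1)R0 → (0, 2, 1)
  clear (2,0): R2 −= (2)R0 → (0, 2, 0)
pivot(1,1)=2: scale R1 → (0, 1, 3)
  clear (0,1): R0 −= (2)R1 → (1, 0, 3)
  clear (2,1): R2 −= (2)R1 → (0, 0, 4)
pivot(2,2)=4: scale R2 → (0, 0, 1)
  clear (0,2): R0 −= (3)R2 → (1, 0, 0)
  clear (1,2): R1 −= (3)R2 → (0, 1, 0)

pivot columns: 0, 1, 2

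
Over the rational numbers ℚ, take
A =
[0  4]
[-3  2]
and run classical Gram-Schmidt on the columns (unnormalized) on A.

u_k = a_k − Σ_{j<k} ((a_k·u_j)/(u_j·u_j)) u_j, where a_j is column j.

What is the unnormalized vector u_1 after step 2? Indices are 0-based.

u_1 = (4, 0)

Step 1: u_0 = a_0 = (0, -3).
Step 2: u_1 = a_1 − (-2/3)·u_0 = (4, 0).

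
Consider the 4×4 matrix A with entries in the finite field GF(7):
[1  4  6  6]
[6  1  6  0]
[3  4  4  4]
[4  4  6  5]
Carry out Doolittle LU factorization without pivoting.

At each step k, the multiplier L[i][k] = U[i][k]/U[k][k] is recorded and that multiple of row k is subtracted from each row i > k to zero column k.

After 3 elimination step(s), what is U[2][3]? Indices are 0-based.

U[2][3] = 4

Step 1: pivot at (0,0) is 1.
  row1 ← row1 − (6)·row0  ⇒  L[1][0]=6, U row1=(0, 5, 5, 6)
  row2 ← row2 − (3)·row0  ⇒  L[2][0]=3, U row2=(0, 6, 0, 0)
  row3 ← row3 − (4)·row0  ⇒  L[3][0]=4, U row3=(0, 2, 3, 2)
Step 2: pivot at (1,1) is 5.
  row2 ← row2 − (4)·row1  ⇒  L[2][1]=4, U row2=(0, 0, 1, 4)
  row3 ← row3 − (6)·row1  ⇒  L[3][1]=6, U row3=(0, 0, 1, 1)
Step 3: pivot at (2,2) is 1.
  row3 ← row3 − (1)·row2  ⇒  L[3][2]=1, U row3=(0, 0, 0, 4)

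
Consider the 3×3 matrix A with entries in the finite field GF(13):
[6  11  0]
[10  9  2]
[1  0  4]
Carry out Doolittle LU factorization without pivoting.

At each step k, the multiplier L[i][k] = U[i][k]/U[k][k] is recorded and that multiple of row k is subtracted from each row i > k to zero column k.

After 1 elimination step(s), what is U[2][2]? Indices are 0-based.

k=0: U[0][0]=6
  eliminate (1,0): mult=6, new row 1: (0, 8, 2); set L[1][0]=6
  eliminate (2,0): mult=11, new row 2: (0, 9, 4); set L[2][0]=11

U[2][2] = 4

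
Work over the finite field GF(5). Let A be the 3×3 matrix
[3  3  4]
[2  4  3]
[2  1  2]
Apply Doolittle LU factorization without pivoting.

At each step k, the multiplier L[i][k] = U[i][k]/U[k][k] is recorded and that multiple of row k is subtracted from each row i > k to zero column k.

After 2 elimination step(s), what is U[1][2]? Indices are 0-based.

U[1][2] = 2

Step 1: pivot at (0,0) is 3.
  row1 ← row1 − (4)·row0  ⇒  L[1][0]=4, U row1=(0, 2, 2)
  row2 ← row2 − (4)·row0  ⇒  L[2][0]=4, U row2=(0, 4, 1)
Step 2: pivot at (1,1) is 2.
  row2 ← row2 − (2)·row1  ⇒  L[2][1]=2, U row2=(0, 0, 2)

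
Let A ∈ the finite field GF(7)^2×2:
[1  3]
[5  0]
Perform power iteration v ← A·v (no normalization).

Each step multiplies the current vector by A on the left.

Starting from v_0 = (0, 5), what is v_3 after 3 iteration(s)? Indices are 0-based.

v_0 = (0, 5).
v_1 = A·v_0 = (1, 0).
v_2 = A·v_1 = (1, 5).
v_3 = A·v_2 = (2, 5).

v_3 = (2, 5)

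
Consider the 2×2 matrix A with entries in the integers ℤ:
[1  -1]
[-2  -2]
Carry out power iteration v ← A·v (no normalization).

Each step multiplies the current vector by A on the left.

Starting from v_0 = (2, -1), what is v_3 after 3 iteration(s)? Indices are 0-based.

v_3 = (7, -6)

v_0 = (2, -1).
v_1 = A·v_0 = (3, -2).
v_2 = A·v_1 = (5, -2).
v_3 = A·v_2 = (7, -6).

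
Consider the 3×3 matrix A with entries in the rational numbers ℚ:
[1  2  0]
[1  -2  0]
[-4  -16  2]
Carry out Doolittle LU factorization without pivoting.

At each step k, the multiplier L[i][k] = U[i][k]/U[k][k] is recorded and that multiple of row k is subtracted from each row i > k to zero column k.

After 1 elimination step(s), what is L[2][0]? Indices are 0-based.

L[2][0] = -4

Step 1: pivot at (0,0) is 1.
  row1 ← row1 − (1)·row0  ⇒  L[1][0]=1, U row1=(0, -4, 0)
  row2 ← row2 − (-4)·row0  ⇒  L[2][0]=-4, U row2=(0, -8, 2)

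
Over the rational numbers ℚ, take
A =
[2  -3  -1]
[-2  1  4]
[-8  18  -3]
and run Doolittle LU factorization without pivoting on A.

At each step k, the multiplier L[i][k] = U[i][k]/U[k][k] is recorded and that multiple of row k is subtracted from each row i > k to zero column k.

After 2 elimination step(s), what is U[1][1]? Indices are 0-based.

U[1][1] = -2

Step 1: pivot at (0,0) is 2.
  row1 ← row1 − (-1)·row0  ⇒  L[1][0]=-1, U row1=(0, -2, 3)
  row2 ← row2 − (-4)·row0  ⇒  L[2][0]=-4, U row2=(0, 6, -7)
Step 2: pivot at (1,1) is -2.
  row2 ← row2 − (-3)·row1  ⇒  L[2][1]=-3, U row2=(0, 0, 2)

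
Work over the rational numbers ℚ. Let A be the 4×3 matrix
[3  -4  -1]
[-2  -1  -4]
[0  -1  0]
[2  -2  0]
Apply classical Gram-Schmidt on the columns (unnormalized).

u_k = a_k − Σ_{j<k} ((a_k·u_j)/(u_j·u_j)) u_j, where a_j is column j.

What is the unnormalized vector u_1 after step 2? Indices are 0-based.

u_1 = (-26/17, -45/17, -1, -6/17)

Step 1: u_0 = a_0 = (3, -2, 0, 2).
Step 2: u_1 = a_1 − (-14/17)·u_0 = (-26/17, -45/17, -1, -6/17).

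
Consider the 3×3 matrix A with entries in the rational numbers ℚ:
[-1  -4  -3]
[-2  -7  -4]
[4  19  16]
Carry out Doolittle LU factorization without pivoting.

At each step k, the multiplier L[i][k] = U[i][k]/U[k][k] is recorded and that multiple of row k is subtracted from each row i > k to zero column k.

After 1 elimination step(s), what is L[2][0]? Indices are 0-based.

[col 0] pivot -1
  R1 -= 2*R0 → (0, 1, 2)  (L[1][0] := 2)
  R2 -= -4*R0 → (0, 3, 4)  (L[2][0] := -4)

L[2][0] = -4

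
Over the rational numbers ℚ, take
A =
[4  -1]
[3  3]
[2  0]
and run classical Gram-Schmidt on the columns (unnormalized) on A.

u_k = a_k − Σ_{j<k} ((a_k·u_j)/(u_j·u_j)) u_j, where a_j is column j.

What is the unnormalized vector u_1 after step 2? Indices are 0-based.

u_1 = (-49/29, 72/29, -10/29)

Step 1: u_0 = a_0 = (4, 3, 2).
Step 2: u_1 = a_1 − (5/29)·u_0 = (-49/29, 72/29, -10/29).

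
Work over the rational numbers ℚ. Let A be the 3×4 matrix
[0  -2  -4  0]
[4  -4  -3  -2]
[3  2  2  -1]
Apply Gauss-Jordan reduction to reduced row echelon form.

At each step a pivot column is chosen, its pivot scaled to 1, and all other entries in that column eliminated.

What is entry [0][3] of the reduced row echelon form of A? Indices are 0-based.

[1] R0 <-> R1
[1] R0 /= 4  ⇒  (1, -1, -3/4, -1/2)
     R2 -= 3·R0  ⇒  (0, 5, 17/4, 1/2)
[2] R1 /= -2  ⇒  (0, 1, 2, 0)
     R0 -= -1·R1  ⇒  (1, 0, 5/4, -1/2)
     R2 -= 5·R1  ⇒  (0, 0, -23/4, 1/2)
[3] R2 /= -23/4  ⇒  (0, 0, 1, -2/23)
     R0 -= 5/4·R2  ⇒  (1, 0, 0, -9/23)
     R1 -= 2·R2  ⇒  (0, 1, 0, 4/23)

M[0][3] = -9/23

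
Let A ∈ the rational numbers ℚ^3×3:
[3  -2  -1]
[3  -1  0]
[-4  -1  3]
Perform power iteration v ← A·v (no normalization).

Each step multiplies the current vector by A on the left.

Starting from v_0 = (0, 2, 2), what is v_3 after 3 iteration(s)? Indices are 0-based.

v_0 = (0, 2, 2).
v_1 = A·v_0 = (-6, -2, 4).
v_2 = A·v_1 = (-18, -16, 38).
v_3 = A·v_2 = (-60, -38, 202).

v_3 = (-60, -38, 202)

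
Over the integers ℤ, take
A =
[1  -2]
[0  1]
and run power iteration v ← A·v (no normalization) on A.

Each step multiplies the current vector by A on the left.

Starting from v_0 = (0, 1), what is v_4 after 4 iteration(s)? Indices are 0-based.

v_4 = (-8, 1)

v_0 = (0, 1).
v_1 = A·v_0 = (-2, 1).
v_2 = A·v_1 = (-4, 1).
v_3 = A·v_2 = (-6, 1).
v_4 = A·v_3 = (-8, 1).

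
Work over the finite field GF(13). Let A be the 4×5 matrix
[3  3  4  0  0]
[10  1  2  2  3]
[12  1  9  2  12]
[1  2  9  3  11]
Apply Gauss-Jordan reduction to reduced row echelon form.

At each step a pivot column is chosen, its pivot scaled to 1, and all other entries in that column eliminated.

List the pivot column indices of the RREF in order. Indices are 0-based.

pivot columns: 0, 1, 2, 3

step 1: normalize row 0 (÷3) = (1, 1, 10, 0, 0)
  row 1: subtract 10×row0 = (0, 4, 6, 2, 3)
  row 2: subtract 12×row0 = (0, 2, 6, 2, 12)
  row 3: subtract 1×row0 = (0, 1, 12, 3, 11)
step 2: normalize row 1 (÷4) = (0, 1, 8, 7, 4)
  row 0: subtract 1×row1 = (1, 0, 2, 6, 9)
  row 2: subtract 2×row1 = (0, 0, 3, 1, 4)
  row 3: subtract 1×row1 = (0, 0, 4, 9, 7)
step 3: normalize row 2 (÷3) = (0, 0, 1, 9, 10)
  row 0: subtract 2×row2 = (1, 0, 0, 1, 2)
  row 1: subtract 8×row2 = (0, 1, 0, 0, 2)
  row 3: subtract 4×row2 = (0, 0, 0, 12, 6)
step 4: normalize row 3 (÷12) = (0, 0, 0, 1, 7)
  row 0: subtract 1×row3 = (1, 0, 0, 0, 8)
  row 2: subtract 9×row3 = (0, 0, 1, 0, 12)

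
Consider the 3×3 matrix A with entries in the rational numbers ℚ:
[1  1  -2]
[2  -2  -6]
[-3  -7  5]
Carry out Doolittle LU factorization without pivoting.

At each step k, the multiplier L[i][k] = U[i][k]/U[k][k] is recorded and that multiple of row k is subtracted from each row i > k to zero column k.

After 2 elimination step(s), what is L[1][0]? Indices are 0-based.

k=0: U[0][0]=1
  eliminate (1,0): mult=2, new row 1: (0, -4, -2); set L[1][0]=2
  eliminate (2,0): mult=-3, new row 2: (0, -4, -1); set L[2][0]=-3
k=1: U[1][1]=-4
  eliminate (2,1): mult=1, new row 2: (0, 0, 1); set L[2][1]=1

L[1][0] = 2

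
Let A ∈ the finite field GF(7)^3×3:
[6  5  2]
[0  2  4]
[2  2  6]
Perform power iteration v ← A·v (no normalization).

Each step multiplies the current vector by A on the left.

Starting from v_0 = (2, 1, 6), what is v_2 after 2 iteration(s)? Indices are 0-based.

v_0 = (2, 1, 6).
v_1 = A·v_0 = (1, 5, 0).
v_2 = A·v_1 = (3, 3, 5).

v_2 = (3, 3, 5)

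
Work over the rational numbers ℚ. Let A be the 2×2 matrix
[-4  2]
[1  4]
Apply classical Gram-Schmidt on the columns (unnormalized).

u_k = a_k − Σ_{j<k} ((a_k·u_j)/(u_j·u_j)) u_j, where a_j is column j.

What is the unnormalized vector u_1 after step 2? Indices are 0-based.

u_1 = (18/17, 72/17)

Step 1: u_0 = a_0 = (-4, 1).
Step 2: u_1 = a_1 − (-4/17)·u_0 = (18/17, 72/17).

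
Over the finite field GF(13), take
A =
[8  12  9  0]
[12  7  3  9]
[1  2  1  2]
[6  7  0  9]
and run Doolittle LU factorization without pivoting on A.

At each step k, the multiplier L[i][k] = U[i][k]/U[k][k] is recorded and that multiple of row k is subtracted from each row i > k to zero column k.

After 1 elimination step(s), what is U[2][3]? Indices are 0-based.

k=0: U[0][0]=8
  eliminate (1,0): mult=8, new row 1: (0, 2, 9, 9); set L[1][0]=8
  eliminate (2,0): mult=5, new row 2: (0, 7, 8, 2); set L[2][0]=5
  eliminate (3,0): mult=4, new row 3: (0, 11, 3, 9); set L[3][0]=4

U[2][3] = 2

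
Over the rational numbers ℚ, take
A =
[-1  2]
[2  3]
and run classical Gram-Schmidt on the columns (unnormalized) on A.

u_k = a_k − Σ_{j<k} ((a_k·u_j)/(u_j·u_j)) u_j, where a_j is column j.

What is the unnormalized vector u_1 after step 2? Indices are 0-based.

u_1 = (14/5, 7/5)

Step 1: u_0 = a_0 = (-1, 2).
Step 2: u_1 = a_1 − (4/5)·u_0 = (14/5, 7/5).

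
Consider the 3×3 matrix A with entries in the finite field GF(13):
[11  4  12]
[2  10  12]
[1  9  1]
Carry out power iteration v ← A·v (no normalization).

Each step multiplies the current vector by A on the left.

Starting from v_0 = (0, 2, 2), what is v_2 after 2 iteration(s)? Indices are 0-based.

v_0 = (0, 2, 2).
v_1 = A·v_0 = (6, 5, 7).
v_2 = A·v_1 = (1, 3, 6).

v_2 = (1, 3, 6)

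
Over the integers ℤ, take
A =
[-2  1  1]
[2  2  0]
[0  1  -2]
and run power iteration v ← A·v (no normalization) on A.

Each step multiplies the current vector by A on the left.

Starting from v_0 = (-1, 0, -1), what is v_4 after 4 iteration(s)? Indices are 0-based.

v_4 = (10, -24, -28)

v_0 = (-1, 0, -1).
v_1 = A·v_0 = (1, -2, 2).
v_2 = A·v_1 = (-2, -2, -6).
v_3 = A·v_2 = (-4, -8, 10).
v_4 = A·v_3 = (10, -24, -28).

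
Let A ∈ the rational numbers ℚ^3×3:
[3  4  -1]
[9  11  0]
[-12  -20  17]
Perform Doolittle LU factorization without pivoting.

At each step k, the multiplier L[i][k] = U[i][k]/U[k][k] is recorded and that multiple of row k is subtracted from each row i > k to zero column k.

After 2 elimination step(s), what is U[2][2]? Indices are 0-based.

k=0: U[0][0]=3
  eliminate (1,0): mult=3, new row 1: (0, -1, 3); set L[1][0]=3
  eliminate (2,0): mult=-4, new row 2: (0, -4, 13); set L[2][0]=-4
k=1: U[1][1]=-1
  eliminate (2,1): mult=4, new row 2: (0, 0, 1); set L[2][1]=4

U[2][2] = 1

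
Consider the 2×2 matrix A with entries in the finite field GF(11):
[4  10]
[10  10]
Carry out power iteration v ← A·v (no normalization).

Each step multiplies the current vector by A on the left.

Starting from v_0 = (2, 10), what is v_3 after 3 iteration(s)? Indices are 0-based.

v_0 = (2, 10).
v_1 = A·v_0 = (9, 10).
v_2 = A·v_1 = (4, 3).
v_3 = A·v_2 = (2, 4).

v_3 = (2, 4)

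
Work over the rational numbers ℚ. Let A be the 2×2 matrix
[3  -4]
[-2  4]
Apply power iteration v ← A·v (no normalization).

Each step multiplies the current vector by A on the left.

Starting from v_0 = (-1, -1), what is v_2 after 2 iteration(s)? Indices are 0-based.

v_0 = (-1, -1).
v_1 = A·v_0 = (1, -2).
v_2 = A·v_1 = (11, -10).

v_2 = (11, -10)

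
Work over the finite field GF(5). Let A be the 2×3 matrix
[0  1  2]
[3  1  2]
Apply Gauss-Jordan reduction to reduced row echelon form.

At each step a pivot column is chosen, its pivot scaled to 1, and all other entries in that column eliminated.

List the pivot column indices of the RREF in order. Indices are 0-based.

step 1: exchange rows 0,1
step 1: normalize row 0 (÷3) = (1, 2, 4)
step 2: normalize row 1 (÷1) = (0, 1, 2)
  row 0: subtract 2×row1 = (1, 0, 0)

pivot columns: 0, 1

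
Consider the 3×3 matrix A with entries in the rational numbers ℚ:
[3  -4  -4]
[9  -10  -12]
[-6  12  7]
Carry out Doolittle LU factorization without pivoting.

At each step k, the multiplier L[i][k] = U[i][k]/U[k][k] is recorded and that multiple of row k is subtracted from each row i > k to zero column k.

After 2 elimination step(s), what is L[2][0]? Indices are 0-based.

L[2][0] = -2

[col 0] pivot 3
  R1 -= 3*R0 → (0, 2, 0)  (L[1][0] := 3)
  R2 -= -2*R0 → (0, 4, -1)  (L[2][0] := -2)
[col 1] pivot 2
  R2 -= 2*R1 → (0, 0, -1)  (L[2][1] := 2)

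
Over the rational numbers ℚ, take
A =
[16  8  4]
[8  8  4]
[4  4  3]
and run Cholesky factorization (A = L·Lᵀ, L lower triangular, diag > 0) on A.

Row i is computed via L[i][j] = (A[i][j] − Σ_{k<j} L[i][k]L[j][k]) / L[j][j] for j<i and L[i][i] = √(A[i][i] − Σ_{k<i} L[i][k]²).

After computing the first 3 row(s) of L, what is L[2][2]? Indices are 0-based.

Step 1: L[0][0] = √(16) = 4.
  L[1][0] = (8) / L[0][0] = 2.
Step 2: L[1][1] = √(4) = 2.
  L[2][0] = (4) / L[0][0] = 1.
  L[2][1] = (2) / L[1][1] = 1.
Step 3: L[2][2] = √(1) = 1.

L[2][2] = 1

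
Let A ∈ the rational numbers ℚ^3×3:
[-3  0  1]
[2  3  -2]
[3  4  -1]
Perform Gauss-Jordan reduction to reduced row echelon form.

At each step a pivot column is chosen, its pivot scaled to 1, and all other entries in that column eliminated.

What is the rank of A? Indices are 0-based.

rank = 3

[1] R0 /= -3  ⇒  (1, 0, -1/3)
     R1 -= 2·R0  ⇒  (0, 3, -4/3)
     R2 -= 3·R0  ⇒  (0, 4, 0)
[2] R1 /= 3  ⇒  (0, 1, -4/9)
     R2 -= 4·R1  ⇒  (0, 0, 16/9)
[3] R2 /= 16/9  ⇒  (0, 0, 1)
     R0 -= -1/3·R2  ⇒  (1, 0, 0)
     R1 -= -4/9·R2  ⇒  (0, 1, 0)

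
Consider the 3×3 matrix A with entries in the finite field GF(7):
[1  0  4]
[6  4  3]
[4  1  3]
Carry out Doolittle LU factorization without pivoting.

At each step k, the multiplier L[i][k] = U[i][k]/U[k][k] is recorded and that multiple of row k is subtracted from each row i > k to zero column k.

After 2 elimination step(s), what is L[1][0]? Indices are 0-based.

Step 1: pivot at (0,0) is 1.
  row1 ← row1 − (6)·row0  ⇒  L[1][0]=6, U row1=(0, 4, 0)
  row2 ← row2 − (4)·row0  ⇒  L[2][0]=4, U row2=(0, 1, 1)
Step 2: pivot at (1,1) is 4.
  row2 ← row2 − (2)·row1  ⇒  L[2][1]=2, U row2=(0, 0, 1)

L[1][0] = 6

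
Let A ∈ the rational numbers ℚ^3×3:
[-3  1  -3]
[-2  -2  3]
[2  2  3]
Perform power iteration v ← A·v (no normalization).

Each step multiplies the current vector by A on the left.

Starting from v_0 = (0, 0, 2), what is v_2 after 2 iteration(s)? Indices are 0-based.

v_2 = (6, 18, 18)

v_0 = (0, 0, 2).
v_1 = A·v_0 = (-6, 6, 6).
v_2 = A·v_1 = (6, 18, 18).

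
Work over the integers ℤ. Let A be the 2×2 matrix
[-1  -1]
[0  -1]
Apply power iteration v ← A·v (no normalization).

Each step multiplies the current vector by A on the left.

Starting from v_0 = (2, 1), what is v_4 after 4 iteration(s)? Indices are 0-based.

v_0 = (2, 1).
v_1 = A·v_0 = (-3, -1).
v_2 = A·v_1 = (4, 1).
v_3 = A·v_2 = (-5, -1).
v_4 = A·v_3 = (6, 1).

v_4 = (6, 1)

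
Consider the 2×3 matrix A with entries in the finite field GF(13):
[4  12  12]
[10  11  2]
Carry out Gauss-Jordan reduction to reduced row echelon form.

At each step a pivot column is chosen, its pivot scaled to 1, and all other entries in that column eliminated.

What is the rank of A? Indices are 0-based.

rank = 2

[1] R0 /= 4  ⇒  (1, 3, 3)
     R1 -= 10·R0  ⇒  (0, 7, 11)
[2] R1 /= 7  ⇒  (0, 1, 9)
     R0 -= 3·R1  ⇒  (1, 0, 2)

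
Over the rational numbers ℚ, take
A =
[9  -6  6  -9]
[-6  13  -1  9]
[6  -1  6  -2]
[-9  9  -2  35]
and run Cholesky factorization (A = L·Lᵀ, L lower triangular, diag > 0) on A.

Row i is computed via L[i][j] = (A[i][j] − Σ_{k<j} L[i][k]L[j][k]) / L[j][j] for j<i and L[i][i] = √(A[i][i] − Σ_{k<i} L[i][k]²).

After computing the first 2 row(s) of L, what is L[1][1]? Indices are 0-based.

Step 1: L[0][0] = √(9) = 3.
  L[1][0] = (-6) / L[0][0] = -2.
Step 2: L[1][1] = √(9) = 3.

L[1][1] = 3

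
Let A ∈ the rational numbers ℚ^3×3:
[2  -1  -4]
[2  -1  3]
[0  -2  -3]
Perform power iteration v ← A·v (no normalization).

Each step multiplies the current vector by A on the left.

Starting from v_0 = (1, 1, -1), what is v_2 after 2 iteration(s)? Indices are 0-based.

v_2 = (8, 15, 1)

v_0 = (1, 1, -1).
v_1 = A·v_0 = (5, -2, 1).
v_2 = A·v_1 = (8, 15, 1).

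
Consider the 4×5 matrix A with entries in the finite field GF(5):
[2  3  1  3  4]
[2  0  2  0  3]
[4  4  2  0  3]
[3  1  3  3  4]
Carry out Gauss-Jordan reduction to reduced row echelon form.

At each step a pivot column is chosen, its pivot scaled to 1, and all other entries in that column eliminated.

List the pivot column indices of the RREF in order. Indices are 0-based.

pivot columns: 0, 1, 2, 4

pivot(0,0)=2: scale R0 → (1, 4, 3, 4, 2)
  clear (1,0): R1 −= (2)R0 → (0, 2, 1, 2, 4)
  clear (2,0): R2 −= (4)R0 → (0, 3, 0, 4, 0)
  clear (3,0): R3 −= (3)R0 → (0, 4, 4, 1, 3)
pivot(1,1)=2: scale R1 → (0, 1, 3, 1, 2)
  clear (0,1): R0 −= (4)R1 → (1, 0, 1, 0, 4)
  clear (2,1): R2 −= (3)R1 → (0, 0, 1, 1, 4)
  clear (3,1): R3 −= (4)R1 → (0, 0, 2, 2, 0)
pivot(2,2)=1: scale R2 → (0, 0, 1, 1, 4)
  clear (0,2): R0 −= (1)R2 → (1, 0, 0, 4, 0)
  clear (1,2): R1 −= (3)R2 → (0, 1, 0, 3, 0)
  clear (3,2): R3 −= (2)R2 → (0, 0, 0, 0, 2)
col 3: no nonzero at/below row 3; advance.
pivot(3,4)=2: scale R3 → (0, 0, 0, 0, 1)
  clear (2,4): R2 −= (4)R3 → (0, 0, 1, 1, 0)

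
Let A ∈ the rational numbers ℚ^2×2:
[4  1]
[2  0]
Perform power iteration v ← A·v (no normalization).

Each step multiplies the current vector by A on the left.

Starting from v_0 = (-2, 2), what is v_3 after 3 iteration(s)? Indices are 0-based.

v_3 = (-124, -56)

v_0 = (-2, 2).
v_1 = A·v_0 = (-6, -4).
v_2 = A·v_1 = (-28, -12).
v_3 = A·v_2 = (-124, -56).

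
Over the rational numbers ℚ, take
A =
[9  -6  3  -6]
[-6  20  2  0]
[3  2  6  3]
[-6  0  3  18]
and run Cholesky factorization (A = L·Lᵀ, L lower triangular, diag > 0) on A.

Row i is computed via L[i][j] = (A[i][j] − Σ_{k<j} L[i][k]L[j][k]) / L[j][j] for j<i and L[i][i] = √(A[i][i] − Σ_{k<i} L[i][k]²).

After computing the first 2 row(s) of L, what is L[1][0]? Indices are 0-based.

L[1][0] = -2

Step 1: L[0][0] = √(9) = 3.
  L[1][0] = (-6) / L[0][0] = -2.
Step 2: L[1][1] = √(16) = 4.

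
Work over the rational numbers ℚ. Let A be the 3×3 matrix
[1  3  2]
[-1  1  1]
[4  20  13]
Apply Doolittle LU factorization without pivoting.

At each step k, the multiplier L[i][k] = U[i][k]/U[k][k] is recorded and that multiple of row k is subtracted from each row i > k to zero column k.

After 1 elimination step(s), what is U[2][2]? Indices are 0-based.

Step 1: pivot at (0,0) is 1.
  row1 ← row1 − (-1)·row0  ⇒  L[1][0]=-1, U row1=(0, 4, 3)
  row2 ← row2 − (4)·row0  ⇒  L[2][0]=4, U row2=(0, 8, 5)

U[2][2] = 5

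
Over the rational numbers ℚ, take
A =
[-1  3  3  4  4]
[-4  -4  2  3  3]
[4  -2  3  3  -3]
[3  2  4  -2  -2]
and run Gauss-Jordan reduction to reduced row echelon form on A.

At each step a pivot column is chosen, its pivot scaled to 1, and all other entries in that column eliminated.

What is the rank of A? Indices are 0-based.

[1] R0 /= -1  ⇒  (1, -3, -3, -4, -4)
     R1 -= -4·R0  ⇒  (0, -16, -10, -13, -13)
     R2 -= 4·R0  ⇒  (0, 10, 15, 19, 13)
     R3 -= 3·R0  ⇒  (0, 11, 13, 10, 10)
[2] R1 /= -16  ⇒  (0, 1, 5/8, 13/16, 13/16)
     R0 -= -3·R1  ⇒  (1, 0, -9/8, -25/16, -25/16)
     R2 -= 10·R1  ⇒  (0, 0, 35/4, 87/8, 39/8)
     R3 -= 11·R1  ⇒  (0, 0, 49/8, 17/16, 17/16)
[3] R2 /= 35/4  ⇒  (0, 0, 1, 87/70, 39/70)
     R0 -= -9/8·R2  ⇒  (1, 0, 0, -23/140, -131/140)
     R1 -= 5/8·R2  ⇒  (0, 1, 0, 1/28, 13/28)
     R3 -= 49/8·R2  ⇒  (0, 0, 0, -131/20, -47/20)
[4] R3 /= -131/20  ⇒  (0, 0, 0, 1, 47/131)
     R0 -= -23/140·R3  ⇒  (1, 0, 0, 0, -804/917)
     R1 -= 1/28·R3  ⇒  (0, 1, 0, 0, 414/917)
     R2 -= 87/70·R3  ⇒  (0, 0, 1, 0, 102/917)

rank = 4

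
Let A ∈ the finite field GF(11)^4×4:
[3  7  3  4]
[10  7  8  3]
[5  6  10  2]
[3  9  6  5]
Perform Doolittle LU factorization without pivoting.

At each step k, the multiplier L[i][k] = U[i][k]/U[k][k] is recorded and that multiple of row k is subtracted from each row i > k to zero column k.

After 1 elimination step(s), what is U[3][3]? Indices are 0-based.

U[3][3] = 1

Step 1: pivot at (0,0) is 3.
  row1 ← row1 − (7)·row0  ⇒  L[1][0]=7, U row1=(0, 2, 9, 8)
  row2 ← row2 − (9)·row0  ⇒  L[2][0]=9, U row2=(0, 9, 5, 10)
  row3 ← row3 − (1)·row0  ⇒  L[3][0]=1, U row3=(0, 2, 3, 1)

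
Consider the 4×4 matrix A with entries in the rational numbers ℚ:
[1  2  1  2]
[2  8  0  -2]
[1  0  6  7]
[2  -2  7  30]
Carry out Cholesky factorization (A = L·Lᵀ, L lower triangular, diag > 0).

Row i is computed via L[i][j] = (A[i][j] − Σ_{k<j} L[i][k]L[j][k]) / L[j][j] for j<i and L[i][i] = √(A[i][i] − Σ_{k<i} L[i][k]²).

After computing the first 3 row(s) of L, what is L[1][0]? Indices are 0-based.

Step 1: L[0][0] = √(1) = 1.
  L[1][0] = (2) / L[0][0] = 2.
Step 2: L[1][1] = √(4) = 2.
  L[2][0] = (1) / L[0][0] = 1.
  L[2][1] = (-2) / L[1][1] = -1.
Step 3: L[2][2] = √(4) = 2.

L[1][0] = 2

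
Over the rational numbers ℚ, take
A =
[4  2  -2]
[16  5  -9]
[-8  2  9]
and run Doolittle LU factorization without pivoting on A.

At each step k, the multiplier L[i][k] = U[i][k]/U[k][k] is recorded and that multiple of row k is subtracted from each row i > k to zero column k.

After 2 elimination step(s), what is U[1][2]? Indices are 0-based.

Step 1: pivot at (0,0) is 4.
  row1 ← row1 − (4)·row0  ⇒  L[1][0]=4, U row1=(0, -3, -1)
  row2 ← row2 − (-2)·row0  ⇒  L[2][0]=-2, U row2=(0, 6, 5)
Step 2: pivot at (1,1) is -3.
  row2 ← row2 − (-2)·row1  ⇒  L[2][1]=-2, U row2=(0, 0, 3)

U[1][2] = -1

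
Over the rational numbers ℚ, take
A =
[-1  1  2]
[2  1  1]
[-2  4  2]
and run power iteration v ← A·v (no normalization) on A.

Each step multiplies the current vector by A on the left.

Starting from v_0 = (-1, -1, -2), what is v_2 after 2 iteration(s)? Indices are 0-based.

v_2 = (-13, -19, -24)

v_0 = (-1, -1, -2).
v_1 = A·v_0 = (-4, -5, -6).
v_2 = A·v_1 = (-13, -19, -24).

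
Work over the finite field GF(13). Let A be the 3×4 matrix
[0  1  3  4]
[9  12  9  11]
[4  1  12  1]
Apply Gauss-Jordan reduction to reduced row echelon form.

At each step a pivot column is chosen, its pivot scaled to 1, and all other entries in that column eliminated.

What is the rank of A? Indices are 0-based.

step 1: exchange rows 0,1
step 1: normalize row 0 (÷9) = (1, 10, 1, 7)
  row 2: subtract 4×row0 = (0, 0, 8, 12)
step 2: normalize row 1 (÷1) = (0, 1, 3, 4)
  row 0: subtract 10×row1 = (1, 0, 10, 6)
step 3: normalize row 2 (÷8) = (0, 0, 1, 8)
  row 0: subtract 10×row2 = (1, 0, 0, 4)
  row 1: subtract 3×row2 = (0, 1, 0, 6)

rank = 3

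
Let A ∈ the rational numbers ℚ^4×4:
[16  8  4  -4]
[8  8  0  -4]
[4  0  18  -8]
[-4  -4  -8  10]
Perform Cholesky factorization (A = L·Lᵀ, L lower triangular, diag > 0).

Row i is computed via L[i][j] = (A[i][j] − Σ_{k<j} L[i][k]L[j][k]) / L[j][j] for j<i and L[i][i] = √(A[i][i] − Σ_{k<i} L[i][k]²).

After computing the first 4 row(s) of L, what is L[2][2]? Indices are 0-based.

Step 1: L[0][0] = √(16) = 4.
  L[1][0] = (8) / L[0][0] = 2.
Step 2: L[1][1] = √(4) = 2.
  L[2][0] = (4) / L[0][0] = 1.
  L[2][1] = (-2) / L[1][1] = -1.
Step 3: L[2][2] = √(16) = 4.
  L[3][0] = (-4) / L[0][0] = -1.
  L[3][1] = (-2) / L[1][1] = -1.
  L[3][2] = (-8) / L[2][2] = -2.
Step 4: L[3][3] = √(4) = 2.

L[2][2] = 4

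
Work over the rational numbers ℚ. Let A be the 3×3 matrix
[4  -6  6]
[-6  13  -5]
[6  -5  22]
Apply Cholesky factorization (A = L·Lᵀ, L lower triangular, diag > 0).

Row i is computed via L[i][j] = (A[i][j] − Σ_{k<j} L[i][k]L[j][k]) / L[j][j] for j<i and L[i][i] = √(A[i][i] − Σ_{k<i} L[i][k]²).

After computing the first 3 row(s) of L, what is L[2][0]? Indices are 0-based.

Step 1: L[0][0] = √(4) = 2.
  L[1][0] = (-6) / L[0][0] = -3.
Step 2: L[1][1] = √(4) = 2.
  L[2][0] = (6) / L[0][0] = 3.
  L[2][1] = (4) / L[1][1] = 2.
Step 3: L[2][2] = √(9) = 3.

L[2][0] = 3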